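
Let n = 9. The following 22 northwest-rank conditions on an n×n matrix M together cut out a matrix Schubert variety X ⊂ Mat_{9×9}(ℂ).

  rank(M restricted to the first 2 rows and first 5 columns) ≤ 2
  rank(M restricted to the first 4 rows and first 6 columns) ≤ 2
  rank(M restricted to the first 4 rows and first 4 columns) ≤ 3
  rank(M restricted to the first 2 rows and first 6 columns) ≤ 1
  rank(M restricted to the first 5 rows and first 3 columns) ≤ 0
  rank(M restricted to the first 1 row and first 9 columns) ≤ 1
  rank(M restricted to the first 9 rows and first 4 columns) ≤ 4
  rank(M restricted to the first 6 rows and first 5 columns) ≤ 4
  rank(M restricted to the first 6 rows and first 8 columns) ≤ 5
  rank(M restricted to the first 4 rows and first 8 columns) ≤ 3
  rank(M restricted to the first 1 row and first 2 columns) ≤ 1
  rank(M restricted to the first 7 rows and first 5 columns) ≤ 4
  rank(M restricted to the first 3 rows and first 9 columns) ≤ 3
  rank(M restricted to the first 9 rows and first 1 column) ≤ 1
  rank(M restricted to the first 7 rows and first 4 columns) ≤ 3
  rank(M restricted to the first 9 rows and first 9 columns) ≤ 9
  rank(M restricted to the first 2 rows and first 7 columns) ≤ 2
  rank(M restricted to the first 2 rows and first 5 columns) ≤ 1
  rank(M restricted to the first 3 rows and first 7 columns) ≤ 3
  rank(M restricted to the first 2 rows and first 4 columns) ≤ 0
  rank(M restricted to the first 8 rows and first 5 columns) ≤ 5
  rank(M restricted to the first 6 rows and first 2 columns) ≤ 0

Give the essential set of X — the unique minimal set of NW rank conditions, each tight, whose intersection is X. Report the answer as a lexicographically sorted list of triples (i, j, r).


Propagating the 22 rank bounds to every northwest block:

  0  0  0  0  1  1  1  1  1
  0  0  0  0  1  1  2  2  2
  0  0  0  1  2  2  3  3  3
  0  0  0  1  2  2  3  3  4
  0  0  0  1  2  3  4  4  5
  0  0  1  2  3  4  5  5  6
  1  1  2  3  4  5  6  6  7
  1  2  3  4  5  6  7  7  8
  1  2  3  4  5  6  7  8  9

hence w(1..9) = (5, 7, 4, 9, 6, 3, 1, 2, 8).

ℓ(w)=22; the 6 essential cells (i,j,r):

[(2, 4, 0), (2, 6, 1), (4, 6, 2), (4, 8, 3), (5, 3, 0), (6, 2, 0)]


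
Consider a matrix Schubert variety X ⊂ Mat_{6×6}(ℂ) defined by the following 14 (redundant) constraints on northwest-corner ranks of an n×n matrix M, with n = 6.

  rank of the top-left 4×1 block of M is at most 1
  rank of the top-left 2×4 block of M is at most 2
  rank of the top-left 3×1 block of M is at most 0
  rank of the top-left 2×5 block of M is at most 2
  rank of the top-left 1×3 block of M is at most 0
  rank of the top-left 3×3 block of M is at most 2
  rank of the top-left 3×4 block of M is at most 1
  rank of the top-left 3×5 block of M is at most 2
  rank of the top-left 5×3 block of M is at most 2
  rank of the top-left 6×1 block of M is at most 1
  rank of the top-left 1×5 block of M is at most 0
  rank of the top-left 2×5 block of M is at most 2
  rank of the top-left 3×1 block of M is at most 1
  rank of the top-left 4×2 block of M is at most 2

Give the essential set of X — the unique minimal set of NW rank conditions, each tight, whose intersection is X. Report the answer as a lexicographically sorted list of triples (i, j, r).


Recovering R(i,j) via the rank-extension bound from the 14 conditions:

  0 0 0 0 0 1
  0 1 1 1 1 2
  0 1 1 1 2 3
  1 2 2 2 3 4
  1 2 2 3 4 5
  1 2 3 4 5 6

reading off 1-entries of Δ²R: w = (6, 2, 5, 1, 4, 3).

|D(w)|=10, |Ess(w)|=4:

[(1, 5, 0), (3, 1, 0), (3, 4, 1), (5, 3, 2)]


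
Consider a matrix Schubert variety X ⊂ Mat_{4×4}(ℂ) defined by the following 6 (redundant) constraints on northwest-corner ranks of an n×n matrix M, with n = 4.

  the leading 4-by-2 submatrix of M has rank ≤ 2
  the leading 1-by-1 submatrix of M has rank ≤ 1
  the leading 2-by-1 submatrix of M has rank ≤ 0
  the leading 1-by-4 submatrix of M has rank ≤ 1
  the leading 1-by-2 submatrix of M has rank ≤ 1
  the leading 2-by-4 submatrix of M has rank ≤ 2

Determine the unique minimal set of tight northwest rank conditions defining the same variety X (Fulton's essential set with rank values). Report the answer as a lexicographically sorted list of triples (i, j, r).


Propagating the 6 rank bounds to every northwest block:

  i=1: 0  1  1  1
  i=2: 0  1  2  2
  i=3: 1  2  3  3
  i=4: 1  2  3  4

hence w(1..4) = (2, 3, 1, 4).

D(w) has 2 cells with 1 SE-corner; essential set:

[(2, 1, 0)]


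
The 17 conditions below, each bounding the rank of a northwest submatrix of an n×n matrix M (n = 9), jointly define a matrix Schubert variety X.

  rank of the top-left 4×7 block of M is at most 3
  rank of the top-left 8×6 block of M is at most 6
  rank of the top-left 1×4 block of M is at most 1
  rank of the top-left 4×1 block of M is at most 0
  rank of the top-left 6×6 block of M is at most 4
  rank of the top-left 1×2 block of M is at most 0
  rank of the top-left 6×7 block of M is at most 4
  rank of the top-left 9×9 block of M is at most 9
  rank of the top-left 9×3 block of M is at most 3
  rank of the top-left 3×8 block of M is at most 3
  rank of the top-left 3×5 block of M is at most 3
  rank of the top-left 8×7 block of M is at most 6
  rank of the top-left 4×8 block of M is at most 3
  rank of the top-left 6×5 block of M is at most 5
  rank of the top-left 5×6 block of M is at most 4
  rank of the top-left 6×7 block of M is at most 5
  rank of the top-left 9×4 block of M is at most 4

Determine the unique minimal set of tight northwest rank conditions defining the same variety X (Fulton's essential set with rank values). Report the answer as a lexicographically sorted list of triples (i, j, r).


Computing R[i][j] = min implied NW-rank bound (n=9, 17 conditions):

  R[1]: 0 | 0 | 1 | 1 | 1 | 1 | 1 | 1 | 1
  R[2]: 0 | 1 | 2 | 2 | 2 | 2 | 2 | 2 | 2
  R[3]: 0 | 1 | 2 | 3 | 3 | 3 | 3 | 3 | 3
  R[4]: 0 | 1 | 2 | 3 | 3 | 3 | 3 | 3 | 4
  R[5]: 1 | 2 | 3 | 4 | 4 | 4 | 4 | 4 | 5
  R[6]: 1 | 2 | 3 | 4 | 4 | 4 | 4 | 5 | 6
  R[7]: 1 | 2 | 3 | 4 | 5 | 5 | 5 | 6 | 7
  R[8]: 1 | 2 | 3 | 4 | 5 | 6 | 6 | 7 | 8
  R[9]: 1 | 2 | 3 | 4 | 5 | 6 | 7 | 8 | 9

reading off 1-entries of Δ²R: w = (3, 2, 4, 9, 1, 8, 5, 6, 7).

|D(w)|=12, |Ess(w)|=4:

[(1, 2, 0), (4, 1, 0), (4, 8, 3), (6, 7, 4)]


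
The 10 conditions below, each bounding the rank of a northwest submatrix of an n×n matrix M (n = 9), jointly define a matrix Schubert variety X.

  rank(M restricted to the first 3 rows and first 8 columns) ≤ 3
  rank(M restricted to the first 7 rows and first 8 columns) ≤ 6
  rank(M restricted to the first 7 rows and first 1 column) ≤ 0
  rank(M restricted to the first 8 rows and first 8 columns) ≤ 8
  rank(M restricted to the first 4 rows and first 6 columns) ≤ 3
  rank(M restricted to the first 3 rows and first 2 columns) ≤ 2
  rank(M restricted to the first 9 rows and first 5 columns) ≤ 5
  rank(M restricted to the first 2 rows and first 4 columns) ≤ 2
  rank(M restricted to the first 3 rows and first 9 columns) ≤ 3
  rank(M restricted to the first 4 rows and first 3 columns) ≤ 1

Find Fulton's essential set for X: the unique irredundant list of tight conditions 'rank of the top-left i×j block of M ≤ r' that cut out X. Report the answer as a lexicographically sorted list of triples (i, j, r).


Reconstructing r_w from the 10 given conditions:

  i=1: 0 | 1 | 1 | 1 | 1 | 1 | 1 | 1 | 1
  i=2: 0 | 1 | 1 | 2 | 2 | 2 | 2 | 2 | 2
  i=3: 0 | 1 | 1 | 2 | 3 | 3 | 3 | 3 | 3
  i=4: 0 | 1 | 1 | 2 | 3 | 3 | 4 | 4 | 4
  i=5: 0 | 1 | 2 | 3 | 4 | 4 | 5 | 5 | 5
  i=6: 0 | 1 | 2 | 3 | 4 | 5 | 6 | 6 | 6
  i=7: 0 | 1 | 2 | 3 | 4 | 5 | 6 | 6 | 7
  i=8: 1 | 2 | 3 | 4 | 5 | 6 | 7 | 7 | 8
  i=9: 1 | 2 | 3 | 4 | 5 | 6 | 7 | 8 | 9

hence w(1..9) = (2, 4, 5, 7, 3, 6, 9, 1, 8).

Fulton essential set (4 of the 12 Rothe cells):

[(4, 3, 1), (4, 6, 3), (7, 1, 0), (7, 8, 6)]


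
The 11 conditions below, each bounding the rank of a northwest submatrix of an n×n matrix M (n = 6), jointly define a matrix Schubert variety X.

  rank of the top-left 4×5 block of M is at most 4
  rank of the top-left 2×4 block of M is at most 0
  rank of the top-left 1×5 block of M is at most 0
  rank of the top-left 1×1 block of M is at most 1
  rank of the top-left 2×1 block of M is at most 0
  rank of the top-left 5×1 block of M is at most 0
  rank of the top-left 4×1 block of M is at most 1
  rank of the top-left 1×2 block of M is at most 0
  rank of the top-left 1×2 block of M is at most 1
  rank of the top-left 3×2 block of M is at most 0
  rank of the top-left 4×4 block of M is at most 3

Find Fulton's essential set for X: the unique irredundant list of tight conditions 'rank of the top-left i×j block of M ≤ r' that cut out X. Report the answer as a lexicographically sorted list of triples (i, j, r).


Propagating the 11 rank bounds to every northwest block:

  R[1]: 0  0  0  0  0  1
  R[2]: 0  0  0  0  1  2
  R[3]: 0  0  1  1  2  3
  R[4]: 0  1  2  2  3  4
  R[5]: 0  1  2  3  4  5
  R[6]: 1  2  3  4  5  6

hence w(1..6) = (6, 5, 3, 2, 4, 1).

D(w) has 13 cells with 4 SE-corners; essential set:

[(1, 5, 0), (2, 4, 0), (3, 2, 0), (5, 1, 0)]


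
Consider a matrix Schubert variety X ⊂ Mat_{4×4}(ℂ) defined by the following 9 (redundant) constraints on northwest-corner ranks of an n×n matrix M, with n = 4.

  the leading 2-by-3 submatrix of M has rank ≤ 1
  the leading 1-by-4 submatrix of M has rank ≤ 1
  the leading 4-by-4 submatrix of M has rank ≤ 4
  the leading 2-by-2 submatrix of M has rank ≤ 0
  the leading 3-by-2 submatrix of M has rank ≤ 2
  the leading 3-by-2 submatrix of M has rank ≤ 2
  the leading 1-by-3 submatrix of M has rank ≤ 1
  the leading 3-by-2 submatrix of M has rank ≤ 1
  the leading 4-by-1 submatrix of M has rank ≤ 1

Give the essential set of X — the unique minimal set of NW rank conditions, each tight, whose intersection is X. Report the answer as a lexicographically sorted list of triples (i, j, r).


Computing R[i][j] = min implied NW-rank bound (n=4, 9 conditions):

  R[1]: 0  0  1  1
  R[2]: 0  0  1  2
  R[3]: 1  1  2  3
  R[4]: 1  2  3  4

reading off 1-entries of Δ²R: w = (3, 4, 1, 2).

1 SE-corner of the 4-cell Rothe diagram gives Ess(w):

[(2, 2, 0)]


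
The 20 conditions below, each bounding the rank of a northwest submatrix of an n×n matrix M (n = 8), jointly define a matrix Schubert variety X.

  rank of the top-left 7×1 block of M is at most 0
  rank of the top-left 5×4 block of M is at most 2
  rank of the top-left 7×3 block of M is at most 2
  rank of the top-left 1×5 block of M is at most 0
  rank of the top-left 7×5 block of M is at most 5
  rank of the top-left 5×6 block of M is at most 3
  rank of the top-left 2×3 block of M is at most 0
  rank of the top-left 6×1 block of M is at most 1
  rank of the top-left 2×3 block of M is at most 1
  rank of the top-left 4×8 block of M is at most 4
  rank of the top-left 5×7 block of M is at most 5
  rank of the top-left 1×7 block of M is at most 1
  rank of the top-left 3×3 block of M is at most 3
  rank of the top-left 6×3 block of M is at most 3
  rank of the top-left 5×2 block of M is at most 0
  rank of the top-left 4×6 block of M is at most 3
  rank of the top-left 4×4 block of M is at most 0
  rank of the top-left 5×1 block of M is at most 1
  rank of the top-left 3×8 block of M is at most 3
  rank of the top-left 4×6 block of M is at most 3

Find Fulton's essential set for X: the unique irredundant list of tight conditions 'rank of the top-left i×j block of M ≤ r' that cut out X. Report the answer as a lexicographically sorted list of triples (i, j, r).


The tightest implied rank at each (i,j), from the 20 conditions:

  R[1]: 0  0  0  0  0  1  1  1
  R[2]: 0  0  0  0  1  2  2  2
  R[3]: 0  0  0  0  1  2  3  3
  R[4]: 0  0  0  0  1  2  3  4
  R[5]: 0  0  1  1  2  3  4  5
  R[6]: 0  1  2  2  3  4  5  6
  R[7]: 0  1  2  3  4  5  6  7
  R[8]: 1  2  3  4  5  6  7  8

giving w = (6, 5, 7, 8, 3, 2, 4, 1) via Δ²R.

D(w) has 21 cells with 4 SE-corners; essential set:

[(1, 5, 0), (4, 4, 0), (5, 2, 0), (7, 1, 0)]


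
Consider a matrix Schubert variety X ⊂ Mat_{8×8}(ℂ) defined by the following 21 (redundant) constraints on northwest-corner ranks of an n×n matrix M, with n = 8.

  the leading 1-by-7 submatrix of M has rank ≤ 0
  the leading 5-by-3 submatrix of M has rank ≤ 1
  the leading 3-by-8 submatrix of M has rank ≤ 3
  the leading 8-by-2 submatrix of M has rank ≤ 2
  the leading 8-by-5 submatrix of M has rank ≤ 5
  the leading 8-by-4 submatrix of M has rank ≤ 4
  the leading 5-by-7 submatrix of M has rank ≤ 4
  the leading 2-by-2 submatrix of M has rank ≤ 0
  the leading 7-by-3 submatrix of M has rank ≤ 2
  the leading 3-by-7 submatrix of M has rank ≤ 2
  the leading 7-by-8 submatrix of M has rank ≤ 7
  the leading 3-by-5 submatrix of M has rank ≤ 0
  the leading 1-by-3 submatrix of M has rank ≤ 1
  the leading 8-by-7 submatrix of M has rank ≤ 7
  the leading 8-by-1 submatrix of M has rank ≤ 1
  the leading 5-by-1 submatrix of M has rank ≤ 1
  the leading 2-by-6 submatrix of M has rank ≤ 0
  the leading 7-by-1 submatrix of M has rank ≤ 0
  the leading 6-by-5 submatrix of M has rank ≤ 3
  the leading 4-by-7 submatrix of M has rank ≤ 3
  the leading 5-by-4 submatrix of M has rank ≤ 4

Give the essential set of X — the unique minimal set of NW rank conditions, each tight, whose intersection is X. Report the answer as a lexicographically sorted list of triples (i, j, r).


The tightest implied rank at each (i,j), from the 21 conditions:

  row 1: 0 0 0 0 0 0 0 1
  row 2: 0 0 0 0 0 0 1 2
  row 3: 0 0 0 0 0 1 2 3
  row 4: 0 1 1 1 1 2 3 4
  row 5: 0 1 1 2 2 3 4 5
  row 6: 0 1 2 3 3 4 5 6
  row 7: 0 1 2 3 4 5 6 7
  row 8: 1 2 3 4 5 6 7 8

second differences of R give the permutation w = (8, 7, 6, 2, 4, 3, 5, 1).

|D(w)|=23, |Ess(w)|=5:

[(1, 7, 0), (2, 6, 0), (3, 5, 0), (5, 3, 1), (7, 1, 0)]


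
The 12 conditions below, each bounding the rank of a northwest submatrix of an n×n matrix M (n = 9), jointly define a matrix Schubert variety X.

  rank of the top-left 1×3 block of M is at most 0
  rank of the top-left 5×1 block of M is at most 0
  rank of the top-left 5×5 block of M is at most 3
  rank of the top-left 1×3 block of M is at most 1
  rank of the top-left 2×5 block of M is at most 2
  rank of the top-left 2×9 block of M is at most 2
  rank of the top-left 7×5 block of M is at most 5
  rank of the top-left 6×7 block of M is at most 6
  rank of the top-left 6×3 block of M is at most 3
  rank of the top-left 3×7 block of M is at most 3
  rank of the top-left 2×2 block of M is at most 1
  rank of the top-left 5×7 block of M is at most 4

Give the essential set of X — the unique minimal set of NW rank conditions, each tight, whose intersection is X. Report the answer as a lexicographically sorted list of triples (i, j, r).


Computing R[i][j] = min implied NW-rank bound (n=9, 12 conditions):

  0, 0, 0, 1, 1, 1, 1, 1, 1
  0, 1, 1, 2, 2, 2, 2, 2, 2
  0, 1, 2, 3, 3, 3, 3, 3, 3
  0, 1, 2, 3, 3, 4, 4, 4, 4
  0, 1, 2, 3, 3, 4, 4, 5, 5
  1, 2, 3, 4, 4, 5, 5, 6, 6
  1, 2, 3, 4, 5, 6, 6, 7, 7
  1, 2, 3, 4, 5, 6, 7, 8, 8
  1, 2, 3, 4, 5, 6, 7, 8, 9

second differences of R give the permutation w = (4, 2, 3, 6, 8, 1, 5, 7, 9).

ℓ(w)=10; the 4 essential cells (i,j,r):

[(1, 3, 0), (5, 1, 0), (5, 5, 3), (5, 7, 4)]


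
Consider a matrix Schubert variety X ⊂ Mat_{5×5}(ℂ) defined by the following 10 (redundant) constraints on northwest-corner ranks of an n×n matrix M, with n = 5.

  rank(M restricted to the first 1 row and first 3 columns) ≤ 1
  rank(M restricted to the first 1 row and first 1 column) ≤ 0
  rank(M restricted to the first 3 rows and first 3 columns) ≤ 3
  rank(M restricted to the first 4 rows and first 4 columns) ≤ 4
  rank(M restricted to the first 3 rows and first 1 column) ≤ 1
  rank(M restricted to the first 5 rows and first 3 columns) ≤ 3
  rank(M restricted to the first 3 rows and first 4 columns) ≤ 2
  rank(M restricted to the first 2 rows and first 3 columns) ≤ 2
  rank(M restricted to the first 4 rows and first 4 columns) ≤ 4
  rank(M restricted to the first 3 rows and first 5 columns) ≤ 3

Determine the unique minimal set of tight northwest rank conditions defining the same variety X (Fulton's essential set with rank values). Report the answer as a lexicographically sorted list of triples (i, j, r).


The tightest implied rank at each (i,j), from the 10 conditions:

  row 1: 0, 1, 1, 1, 1
  row 2: 1, 2, 2, 2, 2
  row 3: 1, 2, 2, 2, 3
  row 4: 1, 2, 3, 3, 4
  row 5: 1, 2, 3, 4, 5

hence w(1..5) = (2, 1, 5, 3, 4).

|D(w)|=3, |Ess(w)|=2:

[(1, 1, 0), (3, 4, 2)]


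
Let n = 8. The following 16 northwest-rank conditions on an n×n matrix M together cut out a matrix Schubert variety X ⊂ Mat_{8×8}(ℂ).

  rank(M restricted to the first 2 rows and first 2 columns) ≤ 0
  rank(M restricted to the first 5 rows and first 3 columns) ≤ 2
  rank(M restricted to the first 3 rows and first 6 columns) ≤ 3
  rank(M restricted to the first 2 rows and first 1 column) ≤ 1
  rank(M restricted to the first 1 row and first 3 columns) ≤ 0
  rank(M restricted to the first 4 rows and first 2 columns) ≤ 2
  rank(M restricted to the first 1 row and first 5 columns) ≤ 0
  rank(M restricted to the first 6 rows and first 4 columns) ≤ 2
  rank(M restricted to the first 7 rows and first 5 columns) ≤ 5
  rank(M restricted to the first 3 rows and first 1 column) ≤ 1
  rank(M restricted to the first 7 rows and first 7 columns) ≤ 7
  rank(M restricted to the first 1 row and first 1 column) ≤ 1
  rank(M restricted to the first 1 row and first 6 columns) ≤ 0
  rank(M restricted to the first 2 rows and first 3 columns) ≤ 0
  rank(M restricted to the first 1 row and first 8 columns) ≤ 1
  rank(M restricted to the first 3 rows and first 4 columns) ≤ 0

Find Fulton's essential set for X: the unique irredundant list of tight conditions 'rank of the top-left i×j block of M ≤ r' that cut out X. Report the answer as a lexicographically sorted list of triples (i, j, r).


Computing R[i][j] = min implied NW-rank bound (n=8, 16 conditions):

  R[1]: 0, 0, 0, 0, 0, 0, 1, 1
  R[2]: 0, 0, 0, 0, 1, 1, 2, 2
  R[3]: 0, 0, 0, 0, 1, 2, 3, 3
  R[4]: 1, 1, 1, 1, 2, 3, 4, 4
  R[5]: 1, 2, 2, 2, 3, 4, 5, 5
  R[6]: 1, 2, 2, 2, 3, 4, 5, 6
  R[7]: 1, 2, 3, 3, 4, 5, 6, 7
  R[8]: 1, 2, 3, 4, 5, 6, 7, 8

giving w = (7, 5, 6, 1, 2, 8, 3, 4) via Δ²R.

ℓ(w)=16; the 3 essential cells (i,j,r):

[(1, 6, 0), (3, 4, 0), (6, 4, 2)]


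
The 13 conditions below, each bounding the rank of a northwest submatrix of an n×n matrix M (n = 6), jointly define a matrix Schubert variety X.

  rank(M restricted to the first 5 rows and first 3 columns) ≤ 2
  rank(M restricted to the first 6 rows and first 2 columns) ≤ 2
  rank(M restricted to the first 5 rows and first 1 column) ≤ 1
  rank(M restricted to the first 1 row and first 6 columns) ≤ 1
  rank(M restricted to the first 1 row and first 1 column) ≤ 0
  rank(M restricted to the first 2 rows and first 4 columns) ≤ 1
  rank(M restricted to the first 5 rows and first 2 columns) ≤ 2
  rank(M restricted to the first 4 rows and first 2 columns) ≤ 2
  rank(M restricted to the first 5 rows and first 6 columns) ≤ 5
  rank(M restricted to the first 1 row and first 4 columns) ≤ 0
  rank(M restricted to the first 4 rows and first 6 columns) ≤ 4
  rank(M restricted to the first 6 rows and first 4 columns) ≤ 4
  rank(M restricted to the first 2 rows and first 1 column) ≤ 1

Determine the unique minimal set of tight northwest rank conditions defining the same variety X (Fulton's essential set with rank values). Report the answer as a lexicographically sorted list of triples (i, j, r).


Propagating the 13 rank bounds to every northwest block:

  i=1: 0 | 0 | 0 | 0 | 1 | 1
  i=2: 1 | 1 | 1 | 1 | 2 | 2
  i=3: 1 | 2 | 2 | 2 | 3 | 3
  i=4: 1 | 2 | 2 | 3 | 4 | 4
  i=5: 1 | 2 | 2 | 3 | 4 | 5
  i=6: 1 | 2 | 3 | 4 | 5 | 6

the unique w with this rank table is (5, 1, 2, 4, 6, 3).

ℓ(w)=6; the 2 essential cells (i,j,r):

[(1, 4, 0), (5, 3, 2)]


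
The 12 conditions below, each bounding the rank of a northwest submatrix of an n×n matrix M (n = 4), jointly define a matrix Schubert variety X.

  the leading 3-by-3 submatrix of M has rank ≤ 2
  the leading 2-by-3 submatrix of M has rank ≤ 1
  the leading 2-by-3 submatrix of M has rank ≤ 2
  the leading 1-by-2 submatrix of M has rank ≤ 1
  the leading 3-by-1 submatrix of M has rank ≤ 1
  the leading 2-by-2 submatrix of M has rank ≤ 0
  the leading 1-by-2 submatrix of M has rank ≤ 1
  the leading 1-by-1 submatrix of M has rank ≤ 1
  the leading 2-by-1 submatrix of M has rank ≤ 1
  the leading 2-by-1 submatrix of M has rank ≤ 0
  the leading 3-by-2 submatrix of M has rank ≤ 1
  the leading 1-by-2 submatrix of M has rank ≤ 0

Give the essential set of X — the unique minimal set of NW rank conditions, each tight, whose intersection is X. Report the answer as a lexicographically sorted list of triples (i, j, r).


Computing R[i][j] = min implied NW-rank bound (n=4, 12 conditions):

  R[1]: 0  0  1  1
  R[2]: 0  0  1  2
  R[3]: 1  1  2  3
  R[4]: 1  2  3  4

reading off 1-entries of Δ²R: w = (3, 4, 1, 2).

ℓ(w)=4; the 1 essential cell (i,j,r):

[(2, 2, 0)]


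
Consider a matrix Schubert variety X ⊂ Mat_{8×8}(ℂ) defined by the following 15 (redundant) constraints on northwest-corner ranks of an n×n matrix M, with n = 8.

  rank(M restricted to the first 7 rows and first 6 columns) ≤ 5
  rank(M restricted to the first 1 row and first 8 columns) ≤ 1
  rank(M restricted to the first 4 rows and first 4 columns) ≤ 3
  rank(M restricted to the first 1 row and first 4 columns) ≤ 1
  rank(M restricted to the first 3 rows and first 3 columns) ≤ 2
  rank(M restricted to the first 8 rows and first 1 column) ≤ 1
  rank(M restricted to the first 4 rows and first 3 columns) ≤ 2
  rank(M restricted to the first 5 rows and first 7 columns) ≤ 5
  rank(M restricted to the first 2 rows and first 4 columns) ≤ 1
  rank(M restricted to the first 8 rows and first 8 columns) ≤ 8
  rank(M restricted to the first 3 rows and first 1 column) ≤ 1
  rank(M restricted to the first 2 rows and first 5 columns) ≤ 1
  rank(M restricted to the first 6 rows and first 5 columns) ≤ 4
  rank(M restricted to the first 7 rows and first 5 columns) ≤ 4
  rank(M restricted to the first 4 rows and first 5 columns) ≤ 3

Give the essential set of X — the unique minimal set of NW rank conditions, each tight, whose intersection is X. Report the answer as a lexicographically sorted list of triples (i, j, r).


Rank table r_w(8×8) implied by the 15 constraints:

  1 | 1 | 1 | 1 | 1 | 1 | 1 | 1
  1 | 1 | 1 | 1 | 1 | 2 | 2 | 2
  1 | 2 | 2 | 2 | 2 | 3 | 3 | 3
  1 | 2 | 2 | 3 | 3 | 4 | 4 | 4
  1 | 2 | 3 | 4 | 4 | 5 | 5 | 5
  1 | 2 | 3 | 4 | 4 | 5 | 6 | 6
  1 | 2 | 3 | 4 | 4 | 5 | 6 | 7
  1 | 2 | 3 | 4 | 5 | 6 | 7 | 8

reading off 1-entries of Δ²R: w = (1, 6, 2, 4, 3, 7, 8, 5).

ℓ(w)=7; the 3 essential cells (i,j,r):

[(2, 5, 1), (4, 3, 2), (7, 5, 4)]


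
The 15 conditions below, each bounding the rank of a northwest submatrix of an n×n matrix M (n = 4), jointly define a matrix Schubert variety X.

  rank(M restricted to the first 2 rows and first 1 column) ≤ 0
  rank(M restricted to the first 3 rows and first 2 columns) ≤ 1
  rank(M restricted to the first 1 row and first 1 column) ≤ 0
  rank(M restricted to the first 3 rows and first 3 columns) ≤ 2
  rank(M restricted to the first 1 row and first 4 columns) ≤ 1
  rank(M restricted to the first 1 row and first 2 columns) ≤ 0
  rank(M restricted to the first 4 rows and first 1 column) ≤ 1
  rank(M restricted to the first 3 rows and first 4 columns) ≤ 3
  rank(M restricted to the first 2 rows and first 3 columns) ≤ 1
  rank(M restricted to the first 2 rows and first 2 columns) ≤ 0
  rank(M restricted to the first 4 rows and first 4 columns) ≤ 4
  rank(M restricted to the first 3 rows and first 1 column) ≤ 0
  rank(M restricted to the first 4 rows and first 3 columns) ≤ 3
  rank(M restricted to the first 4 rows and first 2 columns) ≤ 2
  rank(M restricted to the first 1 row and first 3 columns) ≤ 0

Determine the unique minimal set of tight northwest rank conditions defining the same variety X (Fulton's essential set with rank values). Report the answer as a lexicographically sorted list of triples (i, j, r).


Computing R[i][j] = min implied NW-rank bound (n=4, 15 conditions):

  row 1: 0 0 0 1
  row 2: 0 0 1 2
  row 3: 0 1 2 3
  row 4: 1 2 3 4

reading off 1-entries of Δ²R: w = (4, 3, 2, 1).

|D(w)|=6, |Ess(w)|=3:

[(1, 3, 0), (2, 2, 0), (3, 1, 0)]


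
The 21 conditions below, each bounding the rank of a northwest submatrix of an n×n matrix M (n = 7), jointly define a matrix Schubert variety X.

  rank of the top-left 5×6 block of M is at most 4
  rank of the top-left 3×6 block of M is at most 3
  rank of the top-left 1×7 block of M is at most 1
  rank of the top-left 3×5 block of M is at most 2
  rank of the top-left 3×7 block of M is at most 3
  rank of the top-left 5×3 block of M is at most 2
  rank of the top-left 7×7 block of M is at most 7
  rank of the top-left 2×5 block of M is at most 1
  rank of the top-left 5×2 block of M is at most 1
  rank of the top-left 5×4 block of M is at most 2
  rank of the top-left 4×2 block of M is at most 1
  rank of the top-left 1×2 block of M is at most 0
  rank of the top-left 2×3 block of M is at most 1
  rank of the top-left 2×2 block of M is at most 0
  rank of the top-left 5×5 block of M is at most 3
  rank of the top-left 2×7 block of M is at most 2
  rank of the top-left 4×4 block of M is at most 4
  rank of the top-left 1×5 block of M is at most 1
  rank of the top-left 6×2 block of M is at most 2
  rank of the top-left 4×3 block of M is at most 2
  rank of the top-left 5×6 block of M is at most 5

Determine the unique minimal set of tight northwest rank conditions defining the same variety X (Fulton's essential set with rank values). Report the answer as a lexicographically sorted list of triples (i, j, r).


Reconstructing r_w from the 21 given conditions:

  R[1]: 0, 0, 1, 1, 1, 1, 1
  R[2]: 0, 0, 1, 1, 1, 2, 2
  R[3]: 1, 1, 2, 2, 2, 3, 3
  R[4]: 1, 1, 2, 2, 3, 4, 4
  R[5]: 1, 1, 2, 2, 3, 4, 5
  R[6]: 1, 2, 3, 3, 4, 5, 6
  R[7]: 1, 2, 3, 4, 5, 6, 7

reading off 1-entries of Δ²R: w = (3, 6, 1, 5, 7, 2, 4).

D(w) has 10 cells with 4 SE-corners; essential set:

[(2, 2, 0), (2, 5, 1), (5, 2, 1), (5, 4, 2)]


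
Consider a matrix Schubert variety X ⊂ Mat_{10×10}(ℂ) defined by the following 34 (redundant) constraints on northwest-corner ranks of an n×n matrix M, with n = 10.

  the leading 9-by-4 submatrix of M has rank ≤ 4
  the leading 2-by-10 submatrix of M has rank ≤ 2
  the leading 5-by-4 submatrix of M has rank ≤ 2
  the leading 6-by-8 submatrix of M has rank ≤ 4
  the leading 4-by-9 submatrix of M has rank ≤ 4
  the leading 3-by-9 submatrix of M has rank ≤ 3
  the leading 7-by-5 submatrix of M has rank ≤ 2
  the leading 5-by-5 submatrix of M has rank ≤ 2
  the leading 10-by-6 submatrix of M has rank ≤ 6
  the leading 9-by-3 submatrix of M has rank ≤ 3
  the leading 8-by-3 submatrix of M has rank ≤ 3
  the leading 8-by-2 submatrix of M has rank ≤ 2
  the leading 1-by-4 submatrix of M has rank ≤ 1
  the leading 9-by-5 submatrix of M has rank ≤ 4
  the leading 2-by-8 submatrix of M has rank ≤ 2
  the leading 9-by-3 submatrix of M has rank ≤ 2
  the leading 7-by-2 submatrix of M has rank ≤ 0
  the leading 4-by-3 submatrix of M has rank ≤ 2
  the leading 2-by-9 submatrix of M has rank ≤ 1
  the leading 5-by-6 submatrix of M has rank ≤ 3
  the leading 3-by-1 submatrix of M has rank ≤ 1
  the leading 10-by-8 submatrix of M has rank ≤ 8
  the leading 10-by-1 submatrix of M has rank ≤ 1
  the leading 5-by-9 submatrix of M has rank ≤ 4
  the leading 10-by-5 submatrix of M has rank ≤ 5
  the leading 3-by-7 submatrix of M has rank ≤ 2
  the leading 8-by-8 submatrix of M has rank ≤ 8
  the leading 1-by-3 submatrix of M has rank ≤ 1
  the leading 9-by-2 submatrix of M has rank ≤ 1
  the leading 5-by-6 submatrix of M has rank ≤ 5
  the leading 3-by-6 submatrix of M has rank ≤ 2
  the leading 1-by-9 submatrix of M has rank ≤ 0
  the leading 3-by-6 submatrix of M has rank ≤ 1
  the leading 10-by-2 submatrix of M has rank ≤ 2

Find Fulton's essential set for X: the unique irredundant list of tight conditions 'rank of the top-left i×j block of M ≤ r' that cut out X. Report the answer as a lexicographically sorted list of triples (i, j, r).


Reconstructing r_w from the 34 given conditions:

  i=1: 0 | 0 | 0 | 0 | 0 | 0 | 0 | 0 | 0 | 1
  i=2: 0 | 0 | 1 | 1 | 1 | 1 | 1 | 1 | 1 | 2
  i=3: 0 | 0 | 1 | 1 | 1 | 1 | 2 | 2 | 2 | 3
  i=4: 0 | 0 | 1 | 2 | 2 | 2 | 3 | 3 | 3 | 4
  i=5: 0 | 0 | 1 | 2 | 2 | 3 | 4 | 4 | 4 | 5
  i=6: 0 | 0 | 1 | 2 | 2 | 3 | 4 | 4 | 5 | 6
  i=7: 0 | 0 | 1 | 2 | 2 | 3 | 4 | 5 | 6 | 7
  i=8: 1 | 1 | 2 | 3 | 3 | 4 | 5 | 6 | 7 | 8
  i=9: 1 | 1 | 2 | 3 | 4 | 5 | 6 | 7 | 8 | 9
  i=10: 1 | 2 | 3 | 4 | 5 | 6 | 7 | 8 | 9 | 10

reading off 1-entries of Δ²R: w = (10, 3, 7, 4, 6, 9, 8, 1, 5, 2).

Fulton essential set (6 of the 29 Rothe cells):

[(1, 9, 0), (3, 6, 1), (6, 8, 4), (7, 2, 0), (7, 5, 2), (9, 2, 1)]


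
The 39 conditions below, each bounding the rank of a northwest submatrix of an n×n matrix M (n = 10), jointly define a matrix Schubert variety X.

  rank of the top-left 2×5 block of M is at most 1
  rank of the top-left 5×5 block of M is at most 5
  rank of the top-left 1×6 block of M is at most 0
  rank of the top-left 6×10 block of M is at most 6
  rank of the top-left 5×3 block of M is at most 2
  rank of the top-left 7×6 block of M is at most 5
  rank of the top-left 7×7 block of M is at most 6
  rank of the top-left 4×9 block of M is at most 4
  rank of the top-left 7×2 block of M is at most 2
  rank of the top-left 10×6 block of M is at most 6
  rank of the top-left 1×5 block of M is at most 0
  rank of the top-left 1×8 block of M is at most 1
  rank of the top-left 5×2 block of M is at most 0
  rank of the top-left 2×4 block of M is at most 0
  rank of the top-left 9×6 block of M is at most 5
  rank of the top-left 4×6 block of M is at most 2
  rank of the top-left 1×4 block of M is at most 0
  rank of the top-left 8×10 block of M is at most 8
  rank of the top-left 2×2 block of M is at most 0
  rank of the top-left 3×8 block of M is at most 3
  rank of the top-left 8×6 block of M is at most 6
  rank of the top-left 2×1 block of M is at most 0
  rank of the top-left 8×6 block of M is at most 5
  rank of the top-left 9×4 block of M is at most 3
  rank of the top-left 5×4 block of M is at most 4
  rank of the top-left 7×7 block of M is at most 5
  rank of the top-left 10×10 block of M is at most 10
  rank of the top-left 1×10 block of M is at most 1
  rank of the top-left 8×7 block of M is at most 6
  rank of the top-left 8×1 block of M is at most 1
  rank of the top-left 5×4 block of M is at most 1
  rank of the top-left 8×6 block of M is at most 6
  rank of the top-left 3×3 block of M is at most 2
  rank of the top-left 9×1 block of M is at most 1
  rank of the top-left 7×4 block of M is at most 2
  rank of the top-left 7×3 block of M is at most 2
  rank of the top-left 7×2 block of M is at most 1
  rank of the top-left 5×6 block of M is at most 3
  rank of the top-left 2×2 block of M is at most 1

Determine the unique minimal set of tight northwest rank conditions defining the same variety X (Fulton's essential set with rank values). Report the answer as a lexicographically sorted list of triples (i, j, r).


Computing R[i][j] = min implied NW-rank bound (n=10, 39 conditions):

  row 1: 0 0 0 0 0 0 1 1 1 1
  row 2: 0 0 0 0 1 1 2 2 2 2
  row 3: 0 0 1 1 2 2 3 3 3 3
  row 4: 0 0 1 1 2 2 3 4 4 4
  row 5: 0 0 1 1 2 3 4 5 5 5
  row 6: 1 1 2 2 3 4 5 6 6 6
  row 7: 1 1 2 2 3 4 5 6 7 7
  row 8: 1 2 3 3 4 5 6 7 8 8
  row 9: 1 2 3 3 4 5 6 7 8 9
  row 10: 1 2 3 4 5 6 7 8 9 10

second differences of R give the permutation w = (7, 5, 3, 8, 6, 1, 9, 2, 10, 4).

Rothe diagram D(w) (22 cells), 8 SE-corners (essential conditions):

[(1, 6, 0), (2, 4, 0), (4, 6, 2), (5, 2, 0), (5, 4, 1), (7, 2, 1), (7, 4, 2), (9, 4, 3)]


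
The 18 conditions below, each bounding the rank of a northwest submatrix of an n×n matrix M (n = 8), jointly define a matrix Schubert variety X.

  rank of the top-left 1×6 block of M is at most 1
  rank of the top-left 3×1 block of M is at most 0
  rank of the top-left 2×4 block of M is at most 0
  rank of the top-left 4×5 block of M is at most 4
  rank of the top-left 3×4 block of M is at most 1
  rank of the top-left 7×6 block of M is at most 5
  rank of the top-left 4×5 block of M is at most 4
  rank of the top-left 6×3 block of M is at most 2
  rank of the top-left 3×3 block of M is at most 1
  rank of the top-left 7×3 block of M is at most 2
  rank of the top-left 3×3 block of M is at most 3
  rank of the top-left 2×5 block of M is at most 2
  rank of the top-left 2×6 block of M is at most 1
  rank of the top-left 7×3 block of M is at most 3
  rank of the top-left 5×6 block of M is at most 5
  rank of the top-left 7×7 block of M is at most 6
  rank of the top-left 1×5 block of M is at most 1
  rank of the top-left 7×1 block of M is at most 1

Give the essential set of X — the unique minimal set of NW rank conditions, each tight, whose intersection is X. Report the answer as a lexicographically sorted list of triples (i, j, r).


Rank table r_w(8×8) implied by the 18 constraints:

  0 | 0 | 0 | 0 | 1 | 1 | 1 | 1
  0 | 0 | 0 | 0 | 1 | 1 | 2 | 2
  0 | 1 | 1 | 1 | 2 | 2 | 3 | 3
  1 | 2 | 2 | 2 | 3 | 3 | 4 | 4
  1 | 2 | 2 | 3 | 4 | 4 | 5 | 5
  1 | 2 | 2 | 3 | 4 | 5 | 6 | 6
  1 | 2 | 2 | 3 | 4 | 5 | 6 | 7
  1 | 2 | 3 | 4 | 5 | 6 | 7 | 8

giving w = (5, 7, 2, 1, 4, 6, 8, 3) via Δ²R.

D(w) has 13 cells with 4 SE-corners; essential set:

[(2, 4, 0), (2, 6, 1), (3, 1, 0), (7, 3, 2)]


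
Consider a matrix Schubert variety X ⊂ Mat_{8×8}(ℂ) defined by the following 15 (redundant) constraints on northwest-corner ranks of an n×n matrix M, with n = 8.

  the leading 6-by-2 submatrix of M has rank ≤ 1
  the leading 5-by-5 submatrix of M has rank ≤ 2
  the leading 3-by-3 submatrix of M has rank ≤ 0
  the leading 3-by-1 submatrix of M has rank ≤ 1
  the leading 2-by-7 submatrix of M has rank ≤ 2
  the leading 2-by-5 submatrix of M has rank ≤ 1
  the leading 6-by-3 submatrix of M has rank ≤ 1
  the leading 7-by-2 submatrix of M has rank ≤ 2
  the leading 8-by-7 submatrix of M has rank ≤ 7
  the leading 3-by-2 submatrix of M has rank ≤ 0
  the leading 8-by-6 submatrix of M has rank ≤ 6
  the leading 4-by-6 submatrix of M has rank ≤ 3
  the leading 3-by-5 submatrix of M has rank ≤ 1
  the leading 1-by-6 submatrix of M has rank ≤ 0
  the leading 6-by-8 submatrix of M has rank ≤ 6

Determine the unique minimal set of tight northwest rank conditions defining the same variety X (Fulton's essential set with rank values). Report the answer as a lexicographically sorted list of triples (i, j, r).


The tightest implied rank at each (i,j), from the 15 conditions:

  row 1: 0  0  0  0  0  0  1  1
  row 2: 0  0  0  1  1  1  2  2
  row 3: 0  0  0  1  1  2  3  3
  row 4: 1  1  1  2  2  3  4  4
  row 5: 1  1  1  2  2  3  4  5
  row 6: 1  1  1  2  3  4  5  6
  row 7: 1  2  2  3  4  5  6  7
  row 8: 1  2  3  4  5  6  7  8

so w = (7, 4, 6, 1, 8, 5, 2, 3).

5 SE-corners of the 18-cell Rothe diagram give Ess(w):

[(1, 6, 0), (3, 3, 0), (3, 5, 1), (5, 5, 2), (6, 3, 1)]


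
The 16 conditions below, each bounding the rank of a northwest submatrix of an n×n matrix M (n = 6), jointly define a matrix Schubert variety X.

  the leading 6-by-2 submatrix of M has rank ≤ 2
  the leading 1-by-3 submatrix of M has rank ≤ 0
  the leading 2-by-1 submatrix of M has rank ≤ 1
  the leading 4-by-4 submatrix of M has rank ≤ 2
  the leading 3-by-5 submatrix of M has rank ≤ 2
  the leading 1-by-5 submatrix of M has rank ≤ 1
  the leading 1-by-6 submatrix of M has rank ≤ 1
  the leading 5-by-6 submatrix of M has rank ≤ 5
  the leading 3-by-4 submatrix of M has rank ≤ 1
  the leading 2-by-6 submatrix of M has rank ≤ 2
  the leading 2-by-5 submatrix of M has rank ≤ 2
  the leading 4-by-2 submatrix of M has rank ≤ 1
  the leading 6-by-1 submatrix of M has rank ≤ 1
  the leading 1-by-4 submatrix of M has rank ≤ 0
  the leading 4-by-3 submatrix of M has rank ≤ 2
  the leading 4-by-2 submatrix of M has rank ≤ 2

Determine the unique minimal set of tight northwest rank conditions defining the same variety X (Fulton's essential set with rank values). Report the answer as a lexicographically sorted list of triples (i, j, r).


Propagating the 16 rank bounds to every northwest block:

  R[1]: 0 0 0 0 1 1
  R[2]: 1 1 1 1 2 2
  R[3]: 1 1 1 1 2 3
  R[4]: 1 1 2 2 3 4
  R[5]: 1 2 3 3 4 5
  R[6]: 1 2 3 4 5 6

so w = (5, 1, 6, 3, 2, 4).

ℓ(w)=8; the 3 essential cells (i,j,r):

[(1, 4, 0), (3, 4, 1), (4, 2, 1)]


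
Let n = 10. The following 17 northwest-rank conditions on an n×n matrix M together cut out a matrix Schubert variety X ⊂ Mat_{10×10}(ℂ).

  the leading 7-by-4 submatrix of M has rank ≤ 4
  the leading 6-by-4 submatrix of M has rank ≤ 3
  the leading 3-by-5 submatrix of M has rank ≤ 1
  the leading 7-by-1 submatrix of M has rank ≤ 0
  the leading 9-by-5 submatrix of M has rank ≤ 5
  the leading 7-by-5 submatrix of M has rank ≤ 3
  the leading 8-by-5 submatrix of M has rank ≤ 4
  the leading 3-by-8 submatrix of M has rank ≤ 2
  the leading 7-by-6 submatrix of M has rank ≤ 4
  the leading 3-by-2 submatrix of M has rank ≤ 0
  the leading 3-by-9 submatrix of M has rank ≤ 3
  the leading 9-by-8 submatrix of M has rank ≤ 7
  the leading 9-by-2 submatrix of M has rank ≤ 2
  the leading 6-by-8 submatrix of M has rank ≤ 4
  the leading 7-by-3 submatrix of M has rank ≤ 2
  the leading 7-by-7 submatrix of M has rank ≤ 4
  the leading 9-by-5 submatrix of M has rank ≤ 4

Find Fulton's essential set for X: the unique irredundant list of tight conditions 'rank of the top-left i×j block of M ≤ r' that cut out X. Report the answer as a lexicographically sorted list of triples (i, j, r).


Rank table r_w(10×10) implied by the 17 constraints:

  i=1: 0 0 1 1 1 1 1 1 1 1
  i=2: 0 0 1 1 1 2 2 2 2 2
  i=3: 0 0 1 1 1 2 2 2 3 3
  i=4: 0 1 2 2 2 3 3 3 4 4
  i=5: 0 1 2 3 3 4 4 4 5 5
  i=6: 0 1 2 3 3 4 4 4 5 6
  i=7: 0 1 2 3 3 4 4 5 6 7
  i=8: 1 2 3 4 4 5 5 6 7 8
  i=9: 1 2 3 4 4 5 6 7 8 9
  i=10: 1 2 3 4 5 6 7 8 9 10

giving w = (3, 6, 9, 2, 4, 10, 8, 1, 7, 5) via Δ²R.

|D(w)|=22, |Ess(w)|=8:

[(3, 2, 0), (3, 5, 1), (3, 8, 2), (6, 8, 4), (7, 1, 0), (7, 5, 3), (7, 7, 4), (9, 5, 4)]


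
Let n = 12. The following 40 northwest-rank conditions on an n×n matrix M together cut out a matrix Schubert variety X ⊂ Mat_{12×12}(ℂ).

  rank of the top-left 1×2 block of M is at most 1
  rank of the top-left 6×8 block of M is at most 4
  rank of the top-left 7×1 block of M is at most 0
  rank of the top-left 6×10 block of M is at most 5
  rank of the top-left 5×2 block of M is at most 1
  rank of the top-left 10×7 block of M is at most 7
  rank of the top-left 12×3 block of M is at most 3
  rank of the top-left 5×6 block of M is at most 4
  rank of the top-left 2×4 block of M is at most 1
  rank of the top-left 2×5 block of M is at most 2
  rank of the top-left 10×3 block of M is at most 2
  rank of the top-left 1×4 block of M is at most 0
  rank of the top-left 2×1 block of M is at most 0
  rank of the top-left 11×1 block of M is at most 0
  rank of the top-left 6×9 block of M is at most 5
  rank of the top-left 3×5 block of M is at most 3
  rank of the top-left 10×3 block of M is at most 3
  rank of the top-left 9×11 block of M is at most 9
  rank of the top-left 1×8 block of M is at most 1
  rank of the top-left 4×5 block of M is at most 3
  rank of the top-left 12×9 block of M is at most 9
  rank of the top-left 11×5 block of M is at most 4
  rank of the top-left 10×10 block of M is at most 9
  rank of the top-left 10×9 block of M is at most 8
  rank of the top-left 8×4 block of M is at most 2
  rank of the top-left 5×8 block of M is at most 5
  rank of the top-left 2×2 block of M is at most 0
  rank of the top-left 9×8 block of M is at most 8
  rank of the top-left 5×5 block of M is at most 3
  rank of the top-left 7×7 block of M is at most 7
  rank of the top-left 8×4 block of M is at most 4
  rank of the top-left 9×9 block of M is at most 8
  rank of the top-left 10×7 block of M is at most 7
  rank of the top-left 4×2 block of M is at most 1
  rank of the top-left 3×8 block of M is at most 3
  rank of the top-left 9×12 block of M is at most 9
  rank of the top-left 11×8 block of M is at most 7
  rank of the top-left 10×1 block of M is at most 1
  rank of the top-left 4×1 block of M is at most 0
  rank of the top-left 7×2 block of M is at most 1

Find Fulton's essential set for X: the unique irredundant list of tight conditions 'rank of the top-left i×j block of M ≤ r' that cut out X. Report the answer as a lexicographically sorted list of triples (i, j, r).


Computing R[i][j] = min implied NW-rank bound (n=12, 40 conditions):

  i=1: 0, 0, 0, 0, 1, 1, 1, 1, 1, 1, 1, 1
  i=2: 0, 0, 1, 1, 2, 2, 2, 2, 2, 2, 2, 2
  i=3: 0, 1, 2, 2, 3, 3, 3, 3, 3, 3, 3, 3
  i=4: 0, 1, 2, 2, 3, 4, 4, 4, 4, 4, 4, 4
  i=5: 0, 1, 2, 2, 3, 4, 4, 4, 5, 5, 5, 5
  i=6: 0, 1, 2, 2, 3, 4, 4, 4, 5, 5, 6, 6
  i=7: 0, 1, 2, 2, 3, 4, 5, 5, 6, 6, 7, 7
  i=8: 0, 1, 2, 2, 3, 4, 5, 6, 7, 7, 8, 8
  i=9: 0, 1, 2, 3, 4, 5, 6, 7, 8, 8, 9, 9
  i=10: 0, 1, 2, 3, 4, 5, 6, 7, 8, 9, 10, 10
  i=11: 0, 1, 2, 3, 4, 5, 6, 7, 8, 9, 10, 11
  i=12: 1, 2, 3, 4, 5, 6, 7, 8, 9, 10, 11, 12

the unique w with this rank table is (5, 3, 2, 6, 9, 11, 7, 8, 4, 10, 12, 1).

ℓ(w)=25; the 6 essential cells (i,j,r):

[(1, 4, 0), (2, 2, 0), (6, 8, 4), (6, 10, 5), (8, 4, 2), (11, 1, 0)]
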